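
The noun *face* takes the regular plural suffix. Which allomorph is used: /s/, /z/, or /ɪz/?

/ɪz/

The stem *face* ends in a sibilant (/s, z, ʃ, ʒ, tʃ, dʒ/).
The plural suffix surfaces as /ɪz/ after sibilants, /s/ after other voiceless consonants, and /z/ after other voiced sounds.
So the plural -s on *face* is pronounced /ɪz/.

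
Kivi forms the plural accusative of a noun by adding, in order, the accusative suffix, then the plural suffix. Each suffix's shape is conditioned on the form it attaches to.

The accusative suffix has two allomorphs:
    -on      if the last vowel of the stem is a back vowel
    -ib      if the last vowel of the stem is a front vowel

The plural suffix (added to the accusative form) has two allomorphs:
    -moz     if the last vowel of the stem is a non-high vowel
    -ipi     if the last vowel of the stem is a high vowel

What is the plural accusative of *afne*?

afneibipi

*afne* — last vowel /e/ (a front vowel) → -ib → *afneib*.
The accusative form *afneib* — last vowel /i/ (a high vowel) → -ipi → *afneibipi*.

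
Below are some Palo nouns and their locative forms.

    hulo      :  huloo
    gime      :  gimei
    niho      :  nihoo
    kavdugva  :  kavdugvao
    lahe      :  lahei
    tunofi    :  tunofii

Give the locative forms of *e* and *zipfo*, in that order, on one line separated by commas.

ei, zipfoo

The suffix is conditioned by the last vowel: -i when the last vowel of the stem is a front vowel (*gime*, *lahe*, *tunofi*); -o when the last vowel of the stem is a back vowel (*hulo*, *niho*, *kavdugva*).
The last vowel of *e* is /e/, which is a front vowel, so the suffix is -i, giving *ei*.
The last vowel of *zipfo* is /o/, which is a back vowel, so the suffix is -o, giving *zipfoo*.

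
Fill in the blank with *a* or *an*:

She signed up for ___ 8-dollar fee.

The indefinite article is chosen by the initial *sound* of the following word, not its spelling.
The number *8* is spoken "eight", beginning with /eɪt/ — a vowel sound.
So the article is *an*: She signed up for an 8-dollar fee.

an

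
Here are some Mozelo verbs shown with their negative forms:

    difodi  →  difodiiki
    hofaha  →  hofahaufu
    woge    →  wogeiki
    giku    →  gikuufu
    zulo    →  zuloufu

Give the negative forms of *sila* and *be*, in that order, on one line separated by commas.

The alternation tracks the last vowel of the stem — -iki when the last vowel of the stem is a front vowel (*difodi*, *woge*); -ufu when the last vowel of the stem is a back vowel (*hofaha*, *giku*, *zulo*).
The last vowel of *sila* is /a/, which is a back vowel, so the suffix is -ufu, giving *silaufu*.
*be*: last vowel = /e/, a front vowel → -iki → *beiki*.

silaufu, beiki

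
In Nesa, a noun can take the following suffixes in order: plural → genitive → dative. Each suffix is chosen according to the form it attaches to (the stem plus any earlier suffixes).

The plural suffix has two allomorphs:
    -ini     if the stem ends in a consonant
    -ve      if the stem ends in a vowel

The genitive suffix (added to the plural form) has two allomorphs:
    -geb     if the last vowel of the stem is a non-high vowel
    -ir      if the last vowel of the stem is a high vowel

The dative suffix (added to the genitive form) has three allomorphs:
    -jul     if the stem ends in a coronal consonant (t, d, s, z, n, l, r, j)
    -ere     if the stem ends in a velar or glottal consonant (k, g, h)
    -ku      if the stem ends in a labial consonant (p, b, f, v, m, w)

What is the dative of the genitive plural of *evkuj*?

Since the final sound of *evkuj* is /j/ (a consonant), it takes -ini, giving *evkujini*.
Since the last vowel of the plural form *evkujini* is /i/ (a high vowel), it takes -ir, giving *evkujiniir*.
The genitive form *evkujiniir*: final consonant = /r/, coronal → -jul → *evkujiniirjul*.

evkujiniirjul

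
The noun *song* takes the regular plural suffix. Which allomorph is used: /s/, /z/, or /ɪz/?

The stem *song* ends in a voiced non-sibilant sound.
The plural suffix surfaces as /ɪz/ after sibilants, /s/ after other voiceless consonants, and /z/ after other voiced sounds.
So the plural -s on *song* is pronounced /z/.

/z/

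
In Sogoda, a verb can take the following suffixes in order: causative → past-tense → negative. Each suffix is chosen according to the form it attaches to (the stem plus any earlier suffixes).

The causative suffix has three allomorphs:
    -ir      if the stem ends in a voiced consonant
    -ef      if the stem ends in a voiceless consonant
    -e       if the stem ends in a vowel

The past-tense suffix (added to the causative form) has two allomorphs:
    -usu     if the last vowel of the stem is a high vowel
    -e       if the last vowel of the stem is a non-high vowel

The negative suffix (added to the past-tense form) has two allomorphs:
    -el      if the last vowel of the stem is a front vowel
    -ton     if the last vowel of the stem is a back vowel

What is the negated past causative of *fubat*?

Since the final sound of *fubat* is /t/ (a voiceless consonant), it takes -ef, giving *fubatef*.
The causative form *fubatef* — last vowel /e/ (a non-high vowel) → -e → *fubatefe*.
Since the last vowel of the past-tense form *fubatefe* is /e/ (a front vowel), it takes -el, giving *fubatefeel*.

fubatefeel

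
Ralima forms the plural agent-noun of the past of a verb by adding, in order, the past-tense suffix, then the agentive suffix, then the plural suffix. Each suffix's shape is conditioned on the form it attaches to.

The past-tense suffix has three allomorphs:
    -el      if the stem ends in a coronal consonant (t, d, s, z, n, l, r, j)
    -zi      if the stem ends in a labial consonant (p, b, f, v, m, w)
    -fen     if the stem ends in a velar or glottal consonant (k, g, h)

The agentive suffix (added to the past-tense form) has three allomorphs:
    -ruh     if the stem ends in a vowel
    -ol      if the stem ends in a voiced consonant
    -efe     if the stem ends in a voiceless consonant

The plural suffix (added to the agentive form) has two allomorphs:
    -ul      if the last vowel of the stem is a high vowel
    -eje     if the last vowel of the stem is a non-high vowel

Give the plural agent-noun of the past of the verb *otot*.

Since the final consonant of *otot* is /t/ (coronal), it takes -el, giving *ototel*.
The past-tense form *ototel* — final sound /l/ (a voiced consonant) → -ol → *ototelol*.
The agentive form *ototelol* — last vowel /o/ (a non-high vowel) → -eje → *ototeloleje*.

ototeloleje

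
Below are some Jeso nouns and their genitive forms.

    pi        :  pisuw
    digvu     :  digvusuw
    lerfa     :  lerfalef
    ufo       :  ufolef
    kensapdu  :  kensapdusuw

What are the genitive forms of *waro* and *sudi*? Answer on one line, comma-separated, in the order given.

The suffix is conditioned by the last vowel: -suw when the last vowel of the stem is a high vowel (*pi*, *digvu*, *kensapdu*); -lef when the last vowel of the stem is a non-high vowel (*lerfa*, *ufo*).
*waro* — last vowel /o/ (a non-high vowel) → -lef → *warolef*.
The last vowel of *sudi* is /i/, which is a high vowel, so the suffix is -suw, giving *sudisuw*.

warolef, sudisuw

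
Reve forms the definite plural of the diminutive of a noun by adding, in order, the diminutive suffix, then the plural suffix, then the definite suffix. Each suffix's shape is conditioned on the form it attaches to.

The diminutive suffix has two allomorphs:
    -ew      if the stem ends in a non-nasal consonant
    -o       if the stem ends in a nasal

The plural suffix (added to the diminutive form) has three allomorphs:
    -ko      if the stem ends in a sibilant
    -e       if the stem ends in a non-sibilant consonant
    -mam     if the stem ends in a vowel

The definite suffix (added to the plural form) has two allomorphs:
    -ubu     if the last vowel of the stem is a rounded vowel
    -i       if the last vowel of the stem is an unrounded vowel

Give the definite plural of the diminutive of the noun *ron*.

ronomami

The final consonant of *ron* is /n/, which is a nasal, so the diminutive suffix is -o, giving *rono*.
The diminutive form *rono*: final sound = /o/, a vowel → -mam → *ronomam*.
The last vowel of the plural form *ronomam* is /a/, which is an unrounded vowel, so the definite suffix is -i, giving *ronomami*.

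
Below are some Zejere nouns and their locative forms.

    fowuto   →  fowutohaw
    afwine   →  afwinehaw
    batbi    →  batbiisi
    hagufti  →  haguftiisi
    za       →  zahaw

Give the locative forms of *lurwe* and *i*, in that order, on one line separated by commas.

lurwehaw, iisi

Looking at the last vowel of each stem: -isi when the last vowel of the stem is a high vowel (*batbi*, *hagufti*); -haw when the last vowel of the stem is a non-high vowel (*fowuto*, *afwine*, *za*).
Since the last vowel of *lurwe* is /e/ (a non-high vowel), it takes -haw, giving *lurwehaw*.
Since the last vowel of *i* is /i/ (a high vowel), it takes -isi, giving *iisi*.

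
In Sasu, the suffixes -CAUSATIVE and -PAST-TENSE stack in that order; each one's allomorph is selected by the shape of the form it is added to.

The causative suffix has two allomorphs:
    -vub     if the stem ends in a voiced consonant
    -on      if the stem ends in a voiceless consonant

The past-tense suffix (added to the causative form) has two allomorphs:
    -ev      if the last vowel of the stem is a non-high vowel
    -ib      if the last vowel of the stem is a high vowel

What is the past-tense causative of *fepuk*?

The final consonant of *fepuk* is /k/, which is voiceless, so the causative suffix is -on, giving *fepukon*.
The causative form *fepukon* — last vowel /o/ (a non-high vowel) → -ev → *fepukonev*.

fepukonev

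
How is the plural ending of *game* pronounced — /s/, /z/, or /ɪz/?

The stem *game* ends in a voiced non-sibilant sound.
The plural suffix surfaces as /ɪz/ after sibilants, /s/ after other voiceless consonants, and /z/ after other voiced sounds.
So the plural -s on *game* is pronounced /z/.

/z/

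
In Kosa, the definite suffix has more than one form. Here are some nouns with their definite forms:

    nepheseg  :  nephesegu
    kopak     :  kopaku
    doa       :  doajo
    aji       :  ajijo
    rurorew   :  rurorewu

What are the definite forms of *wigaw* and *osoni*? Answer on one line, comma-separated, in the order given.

wigawu, osonijo

Looking at the final sound of each stem: -u when the stem ends in a consonant (*nepheseg*, *kopak*, *rurorew*); -jo when the stem ends in a vowel (*doa*, *aji*).
*wigaw*: final sound = /w/, a consonant → -u → *wigawu*.
The final sound of *osoni* is /i/, which is a vowel, so the suffix is -jo, giving *osonijo*.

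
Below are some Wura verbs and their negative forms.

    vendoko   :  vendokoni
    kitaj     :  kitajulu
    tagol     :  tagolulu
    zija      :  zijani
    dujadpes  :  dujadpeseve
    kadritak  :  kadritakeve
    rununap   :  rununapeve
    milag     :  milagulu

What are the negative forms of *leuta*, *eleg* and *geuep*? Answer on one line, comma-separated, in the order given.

The alternation tracks the final sound of the stem — -eve when the stem ends in a voiceless consonant (*dujadpes*, *kadritak*, *rununap*); -ulu when the stem ends in a voiced consonant (*kitaj*, *tagol*, *milag*); -ni when the stem ends in a vowel (*vendoko*, *zija*).
*leuta* — final sound /a/ (a vowel) → -ni → *leutani*.
*eleg* — final sound /g/ (a voiced consonant) → -ulu → *elegulu*.
Since the final sound of *geuep* is /p/ (a voiceless consonant), it takes -eve, giving *geuepeve*.

leutani, elegulu, geuepeve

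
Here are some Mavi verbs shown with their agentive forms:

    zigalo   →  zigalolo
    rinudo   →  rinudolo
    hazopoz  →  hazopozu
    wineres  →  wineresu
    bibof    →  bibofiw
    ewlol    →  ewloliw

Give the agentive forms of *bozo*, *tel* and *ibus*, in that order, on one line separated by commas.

bozolo, teliw, ibusu

Looking at the final sound of each stem: -u when the stem ends in a sibilant (*hazopoz*, *wineres*); -iw when the stem ends in a non-sibilant consonant (*bibof*, *ewlol*); -lo when the stem ends in a vowel (*zigalo*, *rinudo*).
The final sound of *bozo* is /o/, which is a vowel, so the suffix is -lo, giving *bozolo*.
The final sound of *tel* is /l/, which is a non-sibilant consonant, so the suffix is -iw, giving *teliw*.
The final sound of *ibus* is /s/, which is a sibilant, so the suffix is -u, giving *ibusu*.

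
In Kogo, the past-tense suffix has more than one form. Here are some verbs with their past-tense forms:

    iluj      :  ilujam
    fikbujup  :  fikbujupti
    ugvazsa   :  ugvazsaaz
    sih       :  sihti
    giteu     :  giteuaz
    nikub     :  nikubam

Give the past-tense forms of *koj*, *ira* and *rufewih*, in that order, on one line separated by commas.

kojam, iraaz, rufewihti

Looking at the final sound of each stem: -ti when the stem ends in a voiceless consonant (*fikbujup*, *sih*); -am when the stem ends in a voiced consonant (*iluj*, *nikub*); -az when the stem ends in a vowel (*ugvazsa*, *giteu*).
Since the final sound of *koj* is /j/ (a voiced consonant), it takes -am, giving *kojam*.
The final sound of *ira* is /a/, which is a vowel, so the suffix is -az, giving *iraaz*.
*rufewih* — final sound /h/ (a voiceless consonant) → -ti → *rufewihti*.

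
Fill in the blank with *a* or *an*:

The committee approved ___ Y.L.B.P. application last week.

The indefinite article is chosen by the initial *sound* of the following word, not its spelling.
The initialism *Y.L.B.P.* is read letter by letter; the first letter, Y, is pronounced /waɪ/, which begins with a consonant sound.
So the article is *a*: The committee approved a Y.L.B.P. application last week.

a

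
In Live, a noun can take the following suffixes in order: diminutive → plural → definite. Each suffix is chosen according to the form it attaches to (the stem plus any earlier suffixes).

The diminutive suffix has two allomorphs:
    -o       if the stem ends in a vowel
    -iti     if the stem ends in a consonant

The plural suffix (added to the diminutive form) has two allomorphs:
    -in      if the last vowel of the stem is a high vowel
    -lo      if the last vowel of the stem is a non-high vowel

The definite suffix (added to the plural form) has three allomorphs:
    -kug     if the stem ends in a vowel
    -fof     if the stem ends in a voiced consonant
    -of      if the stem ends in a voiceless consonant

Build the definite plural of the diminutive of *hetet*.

hetetitiinfof

The final sound of *hetet* is /t/, which is a consonant, so the diminutive suffix is -iti, giving *hetetiti*.
The diminutive form *hetetiti* — last vowel /i/ (a high vowel) → -in → *hetetitiin*.
Since the final sound of the plural form *hetetitiin* is /n/ (a voiced consonant), it takes -fof, giving *hetetitiinfof*.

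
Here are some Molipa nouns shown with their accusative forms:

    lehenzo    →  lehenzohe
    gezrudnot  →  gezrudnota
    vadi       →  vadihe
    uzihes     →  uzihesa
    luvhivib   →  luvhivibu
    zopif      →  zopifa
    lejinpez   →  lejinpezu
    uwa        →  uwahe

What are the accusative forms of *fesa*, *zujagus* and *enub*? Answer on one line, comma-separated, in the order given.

The suffix is conditioned by the final sound: -a when the stem ends in a voiceless consonant (*gezrudnot*, *uzihes*, *zopif*); -u when the stem ends in a voiced consonant (*luvhivib*, *lejinpez*); -he when the stem ends in a vowel (*lehenzo*, *vadi*, *uwa*).
The final sound of *fesa* is /a/, which is a vowel, so the suffix is -he, giving *fesahe*.
The final sound of *zujagus* is /s/, which is a voiceless consonant, so the suffix is -a, giving *zujagusa*.
*enub*: final sound = /b/, a voiced consonant → -u → *enubu*.

fesahe, zujagusa, enubu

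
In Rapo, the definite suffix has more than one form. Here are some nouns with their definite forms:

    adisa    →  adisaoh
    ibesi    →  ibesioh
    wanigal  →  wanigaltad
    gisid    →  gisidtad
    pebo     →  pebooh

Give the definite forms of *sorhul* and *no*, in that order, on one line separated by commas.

sorhultad, nooh

The pattern is consonant vs. vowel: -tad when the stem ends in a consonant (*wanigal*, *gisid*); -oh when the stem ends in a vowel (*adisa*, *ibesi*, *pebo*).
*sorhul*: final sound = /l/, a consonant → -tad → *sorhultad*.
*no*: final sound = /o/, a vowel → -oh → *nooh*.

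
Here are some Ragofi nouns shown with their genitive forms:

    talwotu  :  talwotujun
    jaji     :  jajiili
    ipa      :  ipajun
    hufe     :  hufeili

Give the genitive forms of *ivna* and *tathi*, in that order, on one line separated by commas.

ivnajun, tathiili

Looking at the last vowel of each stem: -ili when the last vowel of the stem is a front vowel (*jaji*, *hufe*); -jun when the last vowel of the stem is a back vowel (*talwotu*, *ipa*).
Since the last vowel of *ivna* is /a/ (a back vowel), it takes -jun, giving *ivnajun*.
*tathi*: last vowel = /i/, a front vowel → -ili → *tathiili*.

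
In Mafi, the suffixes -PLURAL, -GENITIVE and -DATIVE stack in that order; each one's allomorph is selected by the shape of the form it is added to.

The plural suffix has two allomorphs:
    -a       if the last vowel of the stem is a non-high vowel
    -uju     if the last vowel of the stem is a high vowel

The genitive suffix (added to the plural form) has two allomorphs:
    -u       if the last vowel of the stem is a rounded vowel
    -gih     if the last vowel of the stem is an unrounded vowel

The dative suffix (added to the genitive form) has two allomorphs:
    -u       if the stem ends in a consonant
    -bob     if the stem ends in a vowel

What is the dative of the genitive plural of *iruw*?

The last vowel of *iruw* is /u/, which is a high vowel, so the plural suffix is -uju, giving *iruwuju*.
Since the last vowel of the plural form *iruwuju* is /u/ (a rounded vowel), it takes -u, giving *iruwujuu*.
Since the final sound of the genitive form *iruwujuu* is /u/ (a vowel), it takes -bob, giving *iruwujuubob*.

iruwujuubob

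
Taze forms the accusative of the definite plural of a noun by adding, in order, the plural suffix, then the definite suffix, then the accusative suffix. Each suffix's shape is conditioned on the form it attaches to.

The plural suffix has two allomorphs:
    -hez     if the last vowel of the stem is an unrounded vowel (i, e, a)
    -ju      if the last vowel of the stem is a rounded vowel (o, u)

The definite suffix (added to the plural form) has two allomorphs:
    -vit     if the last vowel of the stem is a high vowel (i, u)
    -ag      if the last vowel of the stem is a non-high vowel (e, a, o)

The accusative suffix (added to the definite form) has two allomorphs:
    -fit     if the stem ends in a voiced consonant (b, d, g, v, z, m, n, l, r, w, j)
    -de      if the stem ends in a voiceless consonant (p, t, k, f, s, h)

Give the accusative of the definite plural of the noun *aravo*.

*aravo* — last vowel /o/ (a rounded vowel) → -ju → *aravoju*.
The last vowel of the plural form *aravoju* is /u/, which is a high vowel, so the definite suffix is -vit, giving *aravojuvit*.
The definite form *aravojuvit* — final consonant /t/ (voiceless) → -de → *aravojuvitde*.

aravojuvitde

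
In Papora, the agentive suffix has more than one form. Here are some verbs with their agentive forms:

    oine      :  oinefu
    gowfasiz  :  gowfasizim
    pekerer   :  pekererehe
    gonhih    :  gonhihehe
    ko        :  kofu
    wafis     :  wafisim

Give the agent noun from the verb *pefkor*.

The pattern is sibilance of the final sound: -im when the stem ends in a sibilant (*gowfasiz*, *wafis*); -ehe when the stem ends in a non-sibilant consonant (*pekerer*, *gonhih*); -fu when the stem ends in a vowel (*oine*, *ko*).
The final sound of *pefkor* is /r/, which is a non-sibilant consonant, so the suffix is -ehe, giving *pefkorehe*.

pefkorehe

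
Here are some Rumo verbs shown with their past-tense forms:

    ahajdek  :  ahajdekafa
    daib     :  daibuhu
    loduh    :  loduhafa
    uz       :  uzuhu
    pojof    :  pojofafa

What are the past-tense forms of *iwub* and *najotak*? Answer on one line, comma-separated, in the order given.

The suffix is conditioned by the final consonant: -afa when the stem ends in a voiceless consonant (*ahajdek*, *loduh*, *pojof*); -uhu when the stem ends in a voiced consonant (*daib*, *uz*).
*iwub* — final consonant /b/ (voiced) → -uhu → *iwubuhu*.
Since the final consonant of *najotak* is /k/ (voiceless), it takes -afa, giving *najotakafa*.

iwubuhu, najotakafa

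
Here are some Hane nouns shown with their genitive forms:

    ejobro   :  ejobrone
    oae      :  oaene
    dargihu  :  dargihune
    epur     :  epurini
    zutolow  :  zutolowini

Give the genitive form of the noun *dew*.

dewini

The alternation tracks the final sound of the stem — -ini when the stem ends in a consonant (*epur*, *zutolow*); -ne when the stem ends in a vowel (*ejobro*, *oae*, *dargihu*).
*dew* — final sound /w/ (a consonant) → -ini → *dewini*.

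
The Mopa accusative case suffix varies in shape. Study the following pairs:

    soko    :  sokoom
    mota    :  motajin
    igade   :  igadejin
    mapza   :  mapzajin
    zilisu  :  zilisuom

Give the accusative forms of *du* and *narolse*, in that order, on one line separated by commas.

The suffix is conditioned by the last vowel: -om when the last vowel of the stem is a rounded vowel (*soko*, *zilisu*); -jin when the last vowel of the stem is an unrounded vowel (*mota*, *igade*, *mapza*).
The last vowel of *du* is /u/, which is a rounded vowel, so the suffix is -om, giving *duom*.
*narolse* — last vowel /e/ (an unrounded vowel) → -jin → *narolsejin*.

duom, narolsejin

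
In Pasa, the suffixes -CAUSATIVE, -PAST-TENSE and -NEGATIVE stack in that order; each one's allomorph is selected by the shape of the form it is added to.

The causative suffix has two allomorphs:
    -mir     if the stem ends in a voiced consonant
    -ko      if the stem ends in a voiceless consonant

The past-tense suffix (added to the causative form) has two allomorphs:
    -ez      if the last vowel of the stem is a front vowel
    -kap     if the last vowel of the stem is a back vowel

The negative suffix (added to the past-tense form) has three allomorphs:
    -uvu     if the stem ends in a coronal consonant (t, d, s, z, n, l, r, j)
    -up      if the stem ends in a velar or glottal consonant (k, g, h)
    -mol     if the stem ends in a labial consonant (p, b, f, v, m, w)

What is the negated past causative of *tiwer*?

*tiwer*: final consonant = /r/, voiced → -mir → *tiwermir*.
Since the last vowel of the causative form *tiwermir* is /i/ (a front vowel), it takes -ez, giving *tiwermirez*.
The final consonant of the past-tense form *tiwermirez* is /z/, which is coronal, so the negative suffix is -uvu, giving *tiwermirezuvu*.

tiwermirezuvu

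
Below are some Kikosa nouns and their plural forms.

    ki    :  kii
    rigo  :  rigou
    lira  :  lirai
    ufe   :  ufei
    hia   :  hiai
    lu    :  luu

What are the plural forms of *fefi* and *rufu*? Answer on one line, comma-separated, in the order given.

fefii, rufuu

Looking at the last vowel of each stem: -u when the last vowel of the stem is a rounded vowel (*rigo*, *lu*); -i when the last vowel of the stem is an unrounded vowel (*ki*, *lira*, *ufe*, *hia*).
*fefi*: last vowel = /i/, an unrounded vowel → -i → *fefii*.
*rufu*: last vowel = /u/, a rounded vowel → -u → *rufuu*.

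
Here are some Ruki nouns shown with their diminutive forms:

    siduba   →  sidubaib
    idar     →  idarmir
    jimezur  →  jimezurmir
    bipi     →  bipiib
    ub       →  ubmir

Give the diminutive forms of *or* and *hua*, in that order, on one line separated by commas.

The suffix is conditioned by the final sound: -mir when the stem ends in a consonant (*idar*, *jimezur*, *ub*); -ib when the stem ends in a vowel (*siduba*, *bipi*).
*or* — final sound /r/ (a consonant) → -mir → *ormir*.
The final sound of *hua* is /a/, which is a vowel, so the suffix is -ib, giving *huaib*.

ormir, huaib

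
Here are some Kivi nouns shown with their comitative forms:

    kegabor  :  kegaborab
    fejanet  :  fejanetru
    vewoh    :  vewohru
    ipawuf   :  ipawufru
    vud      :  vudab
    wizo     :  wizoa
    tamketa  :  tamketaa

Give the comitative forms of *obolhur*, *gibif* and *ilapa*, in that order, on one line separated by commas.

The suffix is conditioned by the final sound: -ru when the stem ends in a voiceless consonant (*fejanet*, *vewoh*, *ipawuf*); -ab when the stem ends in a voiced consonant (*kegabor*, *vud*); -a when the stem ends in a vowel (*wizo*, *tamketa*).
*obolhur* — final sound /r/ (a voiced consonant) → -ab → *obolhurab*.
*gibif* — final sound /f/ (a voiceless consonant) → -ru → *gibifru*.
*ilapa*: final sound = /a/, a vowel → -a → *ilapaa*.

obolhurab, gibifru, ilapaa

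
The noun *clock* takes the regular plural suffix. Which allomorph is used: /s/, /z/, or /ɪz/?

The stem *clock* ends in a voiceless non-sibilant consonant.
The plural suffix surfaces as /ɪz/ after sibilants, /s/ after other voiceless consonants, and /z/ after other voiced sounds.
So the plural -s on *clock* is pronounced /s/.

/s/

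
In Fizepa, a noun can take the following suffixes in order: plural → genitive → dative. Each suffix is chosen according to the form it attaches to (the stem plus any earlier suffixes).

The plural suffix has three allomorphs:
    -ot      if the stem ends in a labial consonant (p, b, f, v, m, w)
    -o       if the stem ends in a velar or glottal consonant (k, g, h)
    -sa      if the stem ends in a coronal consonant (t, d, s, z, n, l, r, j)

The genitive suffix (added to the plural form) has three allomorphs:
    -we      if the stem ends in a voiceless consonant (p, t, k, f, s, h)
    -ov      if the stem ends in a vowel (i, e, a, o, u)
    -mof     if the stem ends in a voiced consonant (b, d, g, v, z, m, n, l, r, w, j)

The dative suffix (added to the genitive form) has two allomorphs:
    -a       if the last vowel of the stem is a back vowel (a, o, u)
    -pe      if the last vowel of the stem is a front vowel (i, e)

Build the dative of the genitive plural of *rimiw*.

rimiwotwepe

*rimiw* — final consonant /w/ (labial) → -ot → *rimiwot*.
Since the final sound of the plural form *rimiwot* is /t/ (a voiceless consonant), it takes -we, giving *rimiwotwe*.
The genitive form *rimiwotwe* — last vowel /e/ (a front vowel) → -pe → *rimiwotwepe*.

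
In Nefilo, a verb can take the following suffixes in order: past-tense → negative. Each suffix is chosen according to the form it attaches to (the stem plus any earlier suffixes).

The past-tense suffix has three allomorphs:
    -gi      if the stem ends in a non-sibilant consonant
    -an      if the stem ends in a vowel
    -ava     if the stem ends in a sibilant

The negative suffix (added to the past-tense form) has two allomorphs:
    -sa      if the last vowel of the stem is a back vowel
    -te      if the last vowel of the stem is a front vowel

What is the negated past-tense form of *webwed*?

The final sound of *webwed* is /d/, which is a non-sibilant consonant, so the past-tense suffix is -gi, giving *webwedgi*.
Since the last vowel of the past-tense form *webwedgi* is /i/ (a front vowel), it takes -te, giving *webwedgite*.

webwedgite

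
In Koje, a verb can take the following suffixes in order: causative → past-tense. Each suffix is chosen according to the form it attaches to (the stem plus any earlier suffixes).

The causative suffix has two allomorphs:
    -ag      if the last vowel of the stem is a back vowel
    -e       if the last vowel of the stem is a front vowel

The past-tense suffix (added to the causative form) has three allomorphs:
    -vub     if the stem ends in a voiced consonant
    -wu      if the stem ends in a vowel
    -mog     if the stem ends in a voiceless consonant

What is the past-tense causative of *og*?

ogagvub

*og*: last vowel = /o/, a back vowel → -ag → *ogag*.
The causative form *ogag* — final sound /g/ (a voiced consonant) → -vub → *ogagvub*.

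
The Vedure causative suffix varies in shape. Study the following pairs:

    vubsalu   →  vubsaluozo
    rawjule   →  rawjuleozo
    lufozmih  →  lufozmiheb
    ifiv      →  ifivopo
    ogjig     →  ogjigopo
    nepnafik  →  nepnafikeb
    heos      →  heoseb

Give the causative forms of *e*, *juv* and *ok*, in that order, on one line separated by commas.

The alternation tracks the final sound of the stem — -eb when the stem ends in a voiceless consonant (*lufozmih*, *nepnafik*, *heos*); -opo when the stem ends in a voiced consonant (*ifiv*, *ogjig*); -ozo when the stem ends in a vowel (*vubsalu*, *rawjule*).
Since the final sound of *e* is /e/ (a vowel), it takes -ozo, giving *eozo*.
*juv*: final sound = /v/, a voiced consonant → -opo → *juvopo*.
Since the final sound of *ok* is /k/ (a voiceless consonant), it takes -eb, giving *okeb*.

eozo, juvopo, okeb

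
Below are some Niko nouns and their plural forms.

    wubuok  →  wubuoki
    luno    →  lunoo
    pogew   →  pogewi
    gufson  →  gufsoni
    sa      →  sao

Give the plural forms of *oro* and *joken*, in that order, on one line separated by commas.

The pattern is consonant vs. vowel: -i when the stem ends in a consonant (*wubuok*, *pogew*, *gufson*); -o when the stem ends in a vowel (*luno*, *sa*).
The final sound of *oro* is /o/, which is a vowel, so the suffix is -o, giving *oroo*.
Since the final sound of *joken* is /n/ (a consonant), it takes -i, giving *jokeni*.

oroo, jokeni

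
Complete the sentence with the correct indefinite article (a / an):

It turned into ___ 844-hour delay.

The indefinite article is chosen by the initial *sound* of the following word, not its spelling.
The number *844* is spoken "eight hundred …", beginning with /eɪt/ — a vowel sound.
So the article is *an*: It turned into an 844-hour delay.

an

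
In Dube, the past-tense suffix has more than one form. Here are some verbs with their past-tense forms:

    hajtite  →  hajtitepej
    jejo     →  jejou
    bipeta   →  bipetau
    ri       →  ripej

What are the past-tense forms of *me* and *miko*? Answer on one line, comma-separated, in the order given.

mepej, mikou

Looking at the last vowel of each stem: -pej when the last vowel of the stem is a front vowel (*hajtite*, *ri*); -u when the last vowel of the stem is a back vowel (*jejo*, *bipeta*).
Since the last vowel of *me* is /e/ (a front vowel), it takes -pej, giving *mepej*.
*miko* — last vowel /o/ (a back vowel) → -u → *mikou*.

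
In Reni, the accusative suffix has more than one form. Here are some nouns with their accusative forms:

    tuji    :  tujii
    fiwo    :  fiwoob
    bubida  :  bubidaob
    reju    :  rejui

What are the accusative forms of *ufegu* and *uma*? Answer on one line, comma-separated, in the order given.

ufegui, umaob

The pattern is height harmony: -i when the last vowel of the stem is a high vowel (*tuji*, *reju*); -ob when the last vowel of the stem is a non-high vowel (*fiwo*, *bubida*).
The last vowel of *ufegu* is /u/, which is a high vowel, so the suffix is -i, giving *ufegui*.
*uma*: last vowel = /a/, a non-high vowel → -ob → *umaob*.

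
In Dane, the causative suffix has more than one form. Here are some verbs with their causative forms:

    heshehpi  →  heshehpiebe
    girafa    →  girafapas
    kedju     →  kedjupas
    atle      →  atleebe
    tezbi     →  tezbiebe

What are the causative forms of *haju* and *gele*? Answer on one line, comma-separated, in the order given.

Looking at the last vowel of each stem: -ebe when the last vowel of the stem is a front vowel (*heshehpi*, *atle*, *tezbi*); -pas when the last vowel of the stem is a back vowel (*girafa*, *kedju*).
*haju*: last vowel = /u/, a back vowel → -pas → *hajupas*.
*gele*: last vowel = /e/, a front vowel → -ebe → *geleebe*.

hajupas, geleebe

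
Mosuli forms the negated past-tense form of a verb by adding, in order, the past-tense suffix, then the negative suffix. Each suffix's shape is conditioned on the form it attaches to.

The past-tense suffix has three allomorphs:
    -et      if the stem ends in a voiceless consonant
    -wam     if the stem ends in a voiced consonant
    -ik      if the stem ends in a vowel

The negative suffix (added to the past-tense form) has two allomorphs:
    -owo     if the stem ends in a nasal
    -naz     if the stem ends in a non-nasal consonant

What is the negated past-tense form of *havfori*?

havforiiknaz

*havfori* — final sound /i/ (a vowel) → -ik → *havforiik*.
The past-tense form *havforiik*: final consonant = /k/, non-nasal → -naz → *havforiiknaz*.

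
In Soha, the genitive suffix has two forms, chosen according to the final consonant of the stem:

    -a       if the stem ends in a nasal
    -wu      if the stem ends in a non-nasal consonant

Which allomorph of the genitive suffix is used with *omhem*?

The final consonant of *omhem* is /m/, which is a nasal, so the suffix is -a.

-a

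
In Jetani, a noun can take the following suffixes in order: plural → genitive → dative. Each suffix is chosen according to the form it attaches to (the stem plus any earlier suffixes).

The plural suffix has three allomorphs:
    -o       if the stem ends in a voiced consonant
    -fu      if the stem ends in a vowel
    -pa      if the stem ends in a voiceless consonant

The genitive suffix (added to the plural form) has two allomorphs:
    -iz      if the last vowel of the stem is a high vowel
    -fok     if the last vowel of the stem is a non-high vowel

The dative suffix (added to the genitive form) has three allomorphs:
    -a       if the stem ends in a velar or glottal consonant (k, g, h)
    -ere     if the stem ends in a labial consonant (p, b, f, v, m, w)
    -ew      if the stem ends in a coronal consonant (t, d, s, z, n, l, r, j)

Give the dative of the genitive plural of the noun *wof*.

wofpafoka

Since the final sound of *wof* is /f/ (a voiceless consonant), it takes -pa, giving *wofpa*.
The plural form *wofpa* — last vowel /a/ (a non-high vowel) → -fok → *wofpafok*.
The final consonant of the genitive form *wofpafok* is /k/, which is velar/glottal, so the dative suffix is -a, giving *wofpafoka*.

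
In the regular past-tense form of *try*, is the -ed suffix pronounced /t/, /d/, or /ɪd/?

The stem *try* ends in a voiced sound other than /d/.
The -ed suffix is realized as /ɪd/ after /t, d/; as /t/ after other voiceless consonants; and as /d/ after other voiced sounds.
So -ed on *try* is pronounced /d/.

/d/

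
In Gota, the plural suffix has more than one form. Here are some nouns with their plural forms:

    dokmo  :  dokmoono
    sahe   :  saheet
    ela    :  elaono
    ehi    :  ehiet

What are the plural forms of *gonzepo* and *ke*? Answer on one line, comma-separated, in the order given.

The alternation tracks the last vowel of the stem — -et when the last vowel of the stem is a front vowel (*sahe*, *ehi*); -ono when the last vowel of the stem is a back vowel (*dokmo*, *ela*).
The last vowel of *gonzepo* is /o/, which is a back vowel, so the suffix is -ono, giving *gonzepoono*.
Since the last vowel of *ke* is /e/ (a front vowel), it takes -et, giving *keet*.

gonzepoono, keet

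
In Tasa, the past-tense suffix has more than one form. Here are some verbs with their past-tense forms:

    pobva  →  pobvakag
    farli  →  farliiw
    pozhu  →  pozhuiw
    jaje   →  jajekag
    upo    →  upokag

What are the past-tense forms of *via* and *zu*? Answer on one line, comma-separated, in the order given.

viakag, zuiw

The alternation tracks the last vowel of the stem — -iw when the last vowel of the stem is a high vowel (*farli*, *pozhu*); -kag when the last vowel of the stem is a non-high vowel (*pobva*, *jaje*, *upo*).
Since the last vowel of *via* is /a/ (a non-high vowel), it takes -kag, giving *viakag*.
*zu*: last vowel = /u/, a high vowel → -iw → *zuiw*.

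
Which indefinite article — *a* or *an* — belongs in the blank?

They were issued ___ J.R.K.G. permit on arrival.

a

The indefinite article is chosen by the initial *sound* of the following word, not its spelling.
The initialism *J.R.K.G.* is read letter by letter; the first letter, J, is pronounced /dʒeɪ/, which begins with a consonant sound.
So the article is *a*: They were issued a J.R.K.G. permit on arrival.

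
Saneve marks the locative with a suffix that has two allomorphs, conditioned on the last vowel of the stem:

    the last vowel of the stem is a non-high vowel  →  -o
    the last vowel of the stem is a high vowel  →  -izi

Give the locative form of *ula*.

*ula*: last vowel = /a/, a non-high vowel → -o → *ulao*.

ulao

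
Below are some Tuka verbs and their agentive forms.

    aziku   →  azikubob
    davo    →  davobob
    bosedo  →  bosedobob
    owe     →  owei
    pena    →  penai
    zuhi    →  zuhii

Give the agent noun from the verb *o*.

The alternation tracks the last vowel of the stem — -bob when the last vowel of the stem is a rounded vowel (*aziku*, *davo*, *bosedo*); -i when the last vowel of the stem is an unrounded vowel (*owe*, *pena*, *zuhi*).
Since the last vowel of *o* is /o/ (a rounded vowel), it takes -bob, giving *obob*.

obob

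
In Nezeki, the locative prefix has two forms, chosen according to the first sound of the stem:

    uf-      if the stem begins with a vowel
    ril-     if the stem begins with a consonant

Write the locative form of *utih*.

ufutih

The first sound of *utih* is /u/, which is a vowel, so the prefix is uf-, giving *ufutih*.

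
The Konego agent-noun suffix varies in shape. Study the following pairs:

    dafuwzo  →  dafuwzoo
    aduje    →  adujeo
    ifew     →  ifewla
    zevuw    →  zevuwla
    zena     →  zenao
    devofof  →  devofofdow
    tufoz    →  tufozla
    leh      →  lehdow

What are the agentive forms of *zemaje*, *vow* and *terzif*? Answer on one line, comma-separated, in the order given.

zemajeo, vowla, terzifdow

The alternation tracks the final sound of the stem — -dow when the stem ends in a voiceless consonant (*devofof*, *leh*); -la when the stem ends in a voiced consonant (*ifew*, *zevuw*, *tufoz*); -o when the stem ends in a vowel (*dafuwzo*, *aduje*, *zena*).
The final sound of *zemaje* is /e/, which is a vowel, so the suffix is -o, giving *zemajeo*.
Since the final sound of *vow* is /w/ (a voiced consonant), it takes -la, giving *vowla*.
*terzif*: final sound = /f/, a voiceless consonant → -dow → *terzifdow*.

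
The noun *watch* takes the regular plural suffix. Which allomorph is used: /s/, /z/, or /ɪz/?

/ɪz/

The stem *watch* ends in a sibilant (/s, z, ʃ, ʒ, tʃ, dʒ/).
The plural suffix surfaces as /ɪz/ after sibilants, /s/ after other voiceless consonants, and /z/ after other voiced sounds.
So the plural -s on *watch* is pronounced /ɪz/.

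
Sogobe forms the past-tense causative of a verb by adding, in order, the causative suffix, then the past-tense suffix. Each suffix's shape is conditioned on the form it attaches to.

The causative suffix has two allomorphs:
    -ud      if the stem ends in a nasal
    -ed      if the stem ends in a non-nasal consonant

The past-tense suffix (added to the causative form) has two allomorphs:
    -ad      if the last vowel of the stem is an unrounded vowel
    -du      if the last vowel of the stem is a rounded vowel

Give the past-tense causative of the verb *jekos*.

*jekos*: final consonant = /s/, non-nasal → -ed → *jekosed*.
The last vowel of the causative form *jekosed* is /e/, which is an unrounded vowel, so the past-tense suffix is -ad, giving *jekosedad*.

jekosedad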